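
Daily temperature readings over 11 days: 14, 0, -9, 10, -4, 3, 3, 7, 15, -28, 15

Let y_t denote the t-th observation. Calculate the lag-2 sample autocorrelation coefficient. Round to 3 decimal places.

Mean ȳ = (14 + 0 − 9 + 10 − 4 + 3 + 3 + 7 + 15 − 28 + 15)/11 = 2.3636
Numerator Σ_{t=1}^{9}(y_t−ȳ)(y_{t+2}−ȳ) = -47.2645
Denominator Σ(y_t−ȳ)² = 1632.5455
r_2 = -47.2645 / 1632.5455 = -0.029

-0.029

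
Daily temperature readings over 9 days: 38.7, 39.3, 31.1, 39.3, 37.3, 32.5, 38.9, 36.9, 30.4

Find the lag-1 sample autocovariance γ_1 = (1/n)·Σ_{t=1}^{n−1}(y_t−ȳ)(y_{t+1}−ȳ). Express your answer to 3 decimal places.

-4.047

Mean ȳ = (38.7 + 39.3 + 31.1 + 39.3 + 37.3 + 32.5 + 38.9 + 36.9 + 30.4)/9 = 36.0444
Σ_{t=1}^{8}(y_t−ȳ)(y_{t+1}−ȳ) = -36.4186
γ_1 = -36.4186 / 9 = -4.047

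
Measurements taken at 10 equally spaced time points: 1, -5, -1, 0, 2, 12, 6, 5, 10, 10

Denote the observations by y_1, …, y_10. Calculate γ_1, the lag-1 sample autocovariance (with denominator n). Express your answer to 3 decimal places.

14.400

Mean ȳ = (1 − 5 − 1 + 0 + 2 + 12 + 6 + 5 + 10 + 10)/10 = 4.0000
Σ_{t=1}^{9}(y_t−ȳ)(y_{t+1}−ȳ) = 144.0000
γ_1 = 144.0000 / 10 = 14.400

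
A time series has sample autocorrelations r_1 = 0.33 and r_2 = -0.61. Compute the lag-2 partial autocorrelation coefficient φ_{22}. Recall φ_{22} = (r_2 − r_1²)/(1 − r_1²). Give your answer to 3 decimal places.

φ_{22} = (r_2 − r_1²) / (1 − r_1²)
r_1² = (0.33)² = 0.1089
Numerator = -0.61 − 0.1089 = -0.7189; denominator = 1 − 0.1089 = 0.8911
φ_{22} = -0.7189 / 0.8911 = -0.807

-0.807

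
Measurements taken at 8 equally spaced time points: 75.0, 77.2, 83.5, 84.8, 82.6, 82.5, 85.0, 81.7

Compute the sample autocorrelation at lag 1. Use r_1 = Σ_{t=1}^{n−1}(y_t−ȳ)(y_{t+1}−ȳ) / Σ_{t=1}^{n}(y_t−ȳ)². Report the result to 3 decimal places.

Mean ȳ = (75.0 + 77.2 + 83.5 + 84.8 + 82.6 + 82.5 + 85.0 + 81.7)/8 = 81.5375
Deviations from mean: -6.5375, -4.3375, 1.9625, 3.2625, 1.0625, 0.9625, 3.4625, 0.1625
Σ(y_t−ȳ)(y_{t+1}−ȳ) = (28.3564) + (-8.5123) + (6.4027) + (3.4664) + (1.0227) + (3.3327) + (0.5627) = 34.6311
Denominator Σ(y_t−ȳ)² = 90.1188
r_1 = 34.6311 / 90.1188 = 0.384

0.384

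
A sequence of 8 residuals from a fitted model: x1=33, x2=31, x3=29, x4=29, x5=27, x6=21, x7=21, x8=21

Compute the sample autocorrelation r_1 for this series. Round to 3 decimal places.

0.637

Mean x̄ = (33 + 31 + 29 + 29 + 27 + 21 + 21 + 21)/8 = 26.5000
Numerator Σ_{t=1}^{7}(x_t−x̄)(x_{t+1}−x̄) = 105.7500
Denominator Σ(x_t−x̄)² = 166.0000
r_1 = 105.7500 / 166.0000 = 0.637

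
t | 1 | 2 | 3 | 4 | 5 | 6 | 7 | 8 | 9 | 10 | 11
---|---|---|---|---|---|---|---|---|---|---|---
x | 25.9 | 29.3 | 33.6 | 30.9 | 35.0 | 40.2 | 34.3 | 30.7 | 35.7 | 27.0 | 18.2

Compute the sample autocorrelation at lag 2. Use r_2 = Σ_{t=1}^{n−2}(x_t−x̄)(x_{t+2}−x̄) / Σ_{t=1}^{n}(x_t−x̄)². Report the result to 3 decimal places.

Mean x̄ = (25.9 + 29.3 + 33.6 + 30.9 + 35.0 + 40.2 + 34.3 + 30.7 + 35.7 + 27.0 + 18.2)/11 = 30.9818
Numerator Σ_{t=1}^{9}(x_t−x̄)(x_{t+2}−x̄) = -36.1952
Denominator Σ(x_t−x̄)² = 349.2164
r_2 = -36.1952 / 349.2164 = -0.104

-0.104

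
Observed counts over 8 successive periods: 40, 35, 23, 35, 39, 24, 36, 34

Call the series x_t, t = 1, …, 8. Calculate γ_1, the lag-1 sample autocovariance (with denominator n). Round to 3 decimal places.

-11.320

Mean x̄ = (40 + 35 + 23 + 35 + 39 + 24 + 36 + 34)/8 = 33.2500
Σ_{t=1}^{7}(x_t−x̄)(x_{t+1}−x̄) = -90.5625
γ_1 = -90.5625 / 8 = -11.320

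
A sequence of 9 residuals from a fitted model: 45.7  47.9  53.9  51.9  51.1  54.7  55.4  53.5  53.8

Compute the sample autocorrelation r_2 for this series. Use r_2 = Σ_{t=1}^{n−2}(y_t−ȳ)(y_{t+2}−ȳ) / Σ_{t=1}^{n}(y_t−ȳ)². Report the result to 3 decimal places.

-0.074

Mean ȳ = (45.7 + 47.9 + 53.9 + 51.9 + 51.1 + 54.7 + 55.4 + 53.5 + 53.8)/9 = 51.9889
Numerator Σ_{t=1}^{7}(y_t−ȳ)(y_{t+2}−ȳ) = -6.3525
Denominator Σ(y_t−ȳ)² = 85.2689
r_2 = -6.3525 / 85.2689 = -0.074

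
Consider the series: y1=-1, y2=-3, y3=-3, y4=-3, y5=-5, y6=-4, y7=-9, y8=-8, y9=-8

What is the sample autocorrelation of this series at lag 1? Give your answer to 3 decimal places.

0.525

Mean ȳ = (-1 − 3 − 3 − 3 − 5 − 4 − 9 − 8 − 8)/9 = -4.8889
Numerator Σ_{t=1}^{8}(y_t−ȳ)(y_{t+1}−ȳ) = 32.9877
Denominator Σ(y_t−ȳ)² = 62.8889
r_1 = 32.9877 / 62.8889 = 0.525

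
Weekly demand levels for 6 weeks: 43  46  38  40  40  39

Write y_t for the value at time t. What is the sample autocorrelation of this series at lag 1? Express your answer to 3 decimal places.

Mean ȳ = (43 + 46 + 38 + 40 + 40 + 39)/6 = 41.0000
Deviations from mean: 2.0000, 5.0000, -3.0000, -1.0000, -1.0000, -2.0000
Σ(y_t−ȳ)(y_{t+1}−ȳ) = (10.0000) + (-15.0000) + (3.0000) + (1.0000) + (2.0000) = 1.0000
Denominator Σ(y_t−ȳ)² = 44.0000
r_1 = 1.0000 / 44.0000 = 0.023

0.023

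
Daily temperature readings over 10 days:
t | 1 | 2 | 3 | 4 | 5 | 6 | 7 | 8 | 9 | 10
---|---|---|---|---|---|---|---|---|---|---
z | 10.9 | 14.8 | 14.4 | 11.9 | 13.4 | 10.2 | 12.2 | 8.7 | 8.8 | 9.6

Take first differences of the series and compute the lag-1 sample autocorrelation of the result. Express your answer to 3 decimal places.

First differences Δz: 3.9, -0.4, -2.5, 1.5, -3.2, 2.0, -3.5, 0.1, 0.8
Mean of differences = -0.1444
Numerator Σ(Δz_t−Δz̄)(Δz_{t+1}−Δz̄) = -23.6675
Denominator Σ(Δz_t−Δz̄)² = 50.8222
r_1(Δz) = -23.6675 / 50.8222 = -0.466

-0.466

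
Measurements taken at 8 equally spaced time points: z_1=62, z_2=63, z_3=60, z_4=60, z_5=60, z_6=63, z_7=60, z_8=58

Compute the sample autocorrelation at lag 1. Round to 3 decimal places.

0.044

Mean z̄ = (62 + 63 + 60 + 60 + 60 + 63 + 60 + 58)/8 = 60.7500
Deviations from mean: 1.2500, 2.2500, -0.7500, -0.7500, -0.7500, 2.2500, -0.7500, -2.7500
Σ(z_t−z̄)(z_{t+1}−z̄) = (2.8125) + (-1.6875) + (0.5625) + (0.5625) + (-1.6875) + (-1.6875) + (2.0625) = 0.9375
Denominator Σ(z_t−z̄)² = 21.5000
r_1 = 0.9375 / 21.5000 = 0.044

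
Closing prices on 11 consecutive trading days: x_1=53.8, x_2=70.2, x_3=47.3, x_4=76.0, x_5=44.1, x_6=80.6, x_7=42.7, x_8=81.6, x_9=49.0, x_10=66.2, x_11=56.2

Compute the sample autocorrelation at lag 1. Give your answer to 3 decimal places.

Mean x̄ = (53.8 + 70.2 + 47.3 + 76.0 + 44.1 + 80.6 + 42.7 + 81.6 + 49.0 + 66.2 + 56.2)/11 = 60.7000
Numerator Σ_{t=1}^{10}(x_t−x̄)(x_{t+1}−x̄) = -2050.2200
Denominator Σ(x_t−x̄)² = 2171.2800
r_1 = -2050.2200 / 2171.2800 = -0.944

-0.944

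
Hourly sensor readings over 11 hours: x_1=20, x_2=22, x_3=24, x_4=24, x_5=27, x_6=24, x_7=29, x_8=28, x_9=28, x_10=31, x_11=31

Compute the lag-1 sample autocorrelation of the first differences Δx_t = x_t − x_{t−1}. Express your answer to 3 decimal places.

First differences Δx: 2, 2, 0, 3, -3, 5, -1, 0, 3, 0
Mean of differences = 1.1000
Numerator Σ(Δx_t−Δx̄)(Δx_{t+1}−Δx̄) = -36.1100
Denominator Σ(Δx_t−Δx̄)² = 48.9000
r_1(Δx) = -36.1100 / 48.9000 = -0.738

-0.738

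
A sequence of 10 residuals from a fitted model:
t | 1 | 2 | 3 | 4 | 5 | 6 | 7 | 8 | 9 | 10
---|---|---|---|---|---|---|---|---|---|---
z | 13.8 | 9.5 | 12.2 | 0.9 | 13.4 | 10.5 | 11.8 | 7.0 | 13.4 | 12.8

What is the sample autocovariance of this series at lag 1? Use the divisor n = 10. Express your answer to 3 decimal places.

Mean z̄ = (13.8 + 9.5 + 12.2 + 0.9 + 13.4 + 10.5 + 11.8 + 7.0 + 13.4 + 12.8)/10 = 10.5300
Σ_{t=1}^{9}(z_t−z̄)(z_{t+1}−z̄) = -57.0319
γ_1 = -57.0319 / 10 = -5.703

-5.703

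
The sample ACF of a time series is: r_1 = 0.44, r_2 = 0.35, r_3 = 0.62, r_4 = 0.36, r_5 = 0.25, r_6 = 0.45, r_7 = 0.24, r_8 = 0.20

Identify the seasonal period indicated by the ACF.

The largest autocorrelation is r_3 = 0.62, with a weaker echo at lag 6 (0.45); the remaining lags stay at or below 0.44. The elevated value at lag 1 (0.44), dropping to 0.35 at lag 2, reflects decaying short-term dependence rather than seasonality.
The dominant spike at lag 3 indicates a seasonal period of 3.

3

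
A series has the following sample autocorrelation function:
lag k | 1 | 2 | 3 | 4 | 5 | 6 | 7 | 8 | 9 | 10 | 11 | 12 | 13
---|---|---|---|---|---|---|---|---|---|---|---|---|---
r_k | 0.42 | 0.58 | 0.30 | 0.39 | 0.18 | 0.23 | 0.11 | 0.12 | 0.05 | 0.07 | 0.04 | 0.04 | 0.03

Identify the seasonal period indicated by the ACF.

The largest autocorrelation is r_2 = 0.58; the remaining lags stay at or below 0.42.
The dominant spike at lag 2 indicates a seasonal period of 2.

2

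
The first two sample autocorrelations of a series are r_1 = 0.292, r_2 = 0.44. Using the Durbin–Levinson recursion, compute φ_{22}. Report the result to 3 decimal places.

0.388

φ_{22} = (r_2 − r_1²) / (1 − r_1²)
r_1² = (0.292)² = 0.085264
Numerator = 0.44 − 0.0853 = 0.3547; denominator = 1 − 0.0853 = 0.9147
φ_{22} = 0.3547 / 0.9147 = 0.388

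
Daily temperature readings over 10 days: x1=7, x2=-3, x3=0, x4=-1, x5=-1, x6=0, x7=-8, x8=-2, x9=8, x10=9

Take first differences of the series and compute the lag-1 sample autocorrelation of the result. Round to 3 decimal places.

-0.069

First differences Δx: -10, 3, -1, 0, 1, -8, 6, 10, 1
Mean of differences = 0.2222
Numerator Σ(Δx_t−Δx̄)(Δx_{t+1}−Δx̄) = -21.4938
Denominator Σ(Δx_t−Δx̄)² = 311.5556
r_1(Δx) = -21.4938 / 311.5556 = -0.069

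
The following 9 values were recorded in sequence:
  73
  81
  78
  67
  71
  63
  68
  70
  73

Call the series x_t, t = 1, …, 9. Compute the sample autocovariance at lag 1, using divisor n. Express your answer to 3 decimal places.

9.571

Mean x̄ = (73 + 81 + 78 + 67 + 71 + 63 + 68 + 70 + 73)/9 = 71.5556
Σ_{t=1}^{8}(x_t−x̄)(x_{t+1}−x̄) = 86.1358
γ_1 = 86.1358 / 9 = 9.571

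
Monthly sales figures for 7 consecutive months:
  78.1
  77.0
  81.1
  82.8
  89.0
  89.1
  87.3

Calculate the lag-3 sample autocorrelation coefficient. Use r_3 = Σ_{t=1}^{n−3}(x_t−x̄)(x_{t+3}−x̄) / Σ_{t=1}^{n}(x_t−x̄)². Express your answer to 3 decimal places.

Mean x̄ = (78.1 + 77.0 + 81.1 + 82.8 + 89.0 + 89.1 + 87.3)/7 = 83.4857
Deviations from mean: -5.3857, -6.4857, -2.3857, -0.6857, 5.5143, 5.6143, 3.8143
Numerator Σ_{t=1}^{4}(x_t−x̄)(x_{t+3}−x̄) = -48.0806
Denominator Σ(x_t−x̄)² = 153.7086
r_3 = -48.0806 / 153.7086 = -0.313

-0.313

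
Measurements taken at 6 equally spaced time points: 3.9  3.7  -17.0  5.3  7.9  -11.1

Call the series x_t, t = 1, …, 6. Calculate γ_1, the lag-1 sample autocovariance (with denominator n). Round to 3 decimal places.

Mean x̄ = (3.9 + 3.7 − 17.0 + 5.3 + 7.9 − 11.1)/6 = -1.2167
Deviations: 5.1167, 4.9167, -15.7833, 6.5167, 9.1167, -9.8833
Σ_{t=1}^{5}(x_t−x̄)(x_{t+1}−x̄) = -185.9919
γ_1 = -185.9919 / 6 = -30.999

-30.999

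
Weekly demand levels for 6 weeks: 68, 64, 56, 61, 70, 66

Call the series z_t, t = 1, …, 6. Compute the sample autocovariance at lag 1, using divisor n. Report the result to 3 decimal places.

Mean z̄ = (68 + 64 + 56 + 61 + 70 + 66)/6 = 64.1667
Deviations: 3.8333, -0.1667, -8.1667, -3.1667, 5.8333, 1.8333
Σ_{t=1}^{5}(z_t−z̄)(z_{t+1}−z̄) = 18.8056
γ_1 = 18.8056 / 6 = 3.134

3.134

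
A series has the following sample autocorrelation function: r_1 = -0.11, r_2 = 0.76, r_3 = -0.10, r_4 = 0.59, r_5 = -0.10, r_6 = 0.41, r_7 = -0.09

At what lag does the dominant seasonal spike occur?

2

The largest autocorrelation is r_2 = 0.76, with weaker echoes at lags 4 (0.59) and 6 (0.41); the remaining lags stay at or below -0.09.
The dominant spike at lag 2 indicates a seasonal period of 2.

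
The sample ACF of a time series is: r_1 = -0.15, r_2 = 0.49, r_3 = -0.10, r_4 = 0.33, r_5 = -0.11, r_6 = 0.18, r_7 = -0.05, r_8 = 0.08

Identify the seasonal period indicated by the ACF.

The largest autocorrelation is r_2 = 0.49, with weaker echoes at lags 4 (0.33) and 6 (0.18); the remaining lags stay at or below 0.08.
The dominant spike at lag 2 indicates a seasonal period of 2.

2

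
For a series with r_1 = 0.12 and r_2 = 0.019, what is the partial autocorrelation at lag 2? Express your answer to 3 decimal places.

0.005

φ_{22} = (r_2 − r_1²) / (1 − r_1²)
r_1² = (0.12)² = 0.0144
Numerator = 0.019 − 0.0144 = 0.0046; denominator = 1 − 0.0144 = 0.9856
φ_{22} = 0.0046 / 0.9856 = 0.005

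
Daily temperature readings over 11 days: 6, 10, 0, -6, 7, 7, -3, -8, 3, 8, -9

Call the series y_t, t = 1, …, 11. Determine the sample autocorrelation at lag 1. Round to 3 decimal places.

Mean ȳ = (6 + 10 + 0 − 6 + 7 + 7 − 3 − 8 + 3 + 8 − 9)/11 = 1.3636
Numerator Σ_{t=1}^{10}(y_t−ȳ)(y_{t+1}−ȳ) = -28.4050
Denominator Σ(y_t−ȳ)² = 476.5455
r_1 = -28.4050 / 476.5455 = -0.060

-0.060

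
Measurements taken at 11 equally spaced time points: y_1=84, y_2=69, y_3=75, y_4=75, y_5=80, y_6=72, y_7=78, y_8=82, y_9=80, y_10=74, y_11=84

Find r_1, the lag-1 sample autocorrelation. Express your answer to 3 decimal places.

Mean ȳ = (84 + 69 + 75 + 75 + 80 + 72 + 78 + 82 + 80 + 74 + 84)/11 = 77.5455
Numerator Σ_{t=1}^{10}(y_t−ȳ)(y_{t+1}−ȳ) = -67.9339
Denominator Σ(y_t−ȳ)² = 244.7273
r_1 = -67.9339 / 244.7273 = -0.278

-0.278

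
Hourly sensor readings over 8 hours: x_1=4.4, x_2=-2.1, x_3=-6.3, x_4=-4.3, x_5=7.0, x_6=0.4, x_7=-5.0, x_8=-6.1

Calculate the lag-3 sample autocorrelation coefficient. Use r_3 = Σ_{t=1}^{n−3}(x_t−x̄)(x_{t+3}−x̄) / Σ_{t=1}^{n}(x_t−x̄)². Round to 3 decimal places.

Mean x̄ = (4.4 − 2.1 − 6.3 − 4.3 + 7.0 + 0.4 − 5.0 − 6.1)/8 = -1.5000
Deviations from mean: 5.9000, -0.6000, -4.8000, -2.8000, 8.5000, 1.9000, -3.5000, -4.6000
Σ(x_t−x̄)(x_{t+3}−x̄) = (-16.5200) + (-5.1000) + (-9.1200) + (9.8000) + (-39.1000) = -60.0400
Denominator Σ(x_t−x̄)² = 175.3200
r_3 = -60.0400 / 175.3200 = -0.342

-0.342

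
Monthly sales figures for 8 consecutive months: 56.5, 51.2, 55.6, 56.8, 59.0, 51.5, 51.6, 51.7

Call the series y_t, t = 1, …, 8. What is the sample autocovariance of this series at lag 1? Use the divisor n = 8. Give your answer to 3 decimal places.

Mean ȳ = (56.5 + 51.2 + 55.6 + 56.8 + 59.0 + 51.5 + 51.6 + 51.7)/8 = 54.2375
Σ_{t=1}^{7}(y_t−ȳ)(y_{t+1}−ȳ) = 5.5598
γ_1 = 5.5598 / 8 = 0.695

0.695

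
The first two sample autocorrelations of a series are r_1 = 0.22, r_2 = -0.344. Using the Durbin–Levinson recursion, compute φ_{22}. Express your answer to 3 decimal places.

φ_{22} = (r_2 − r_1²) / (1 − r_1²)
r_1² = (0.22)² = 0.0484
Numerator = -0.344 − 0.0484 = -0.3924; denominator = 1 − 0.0484 = 0.9516
φ_{22} = -0.3924 / 0.9516 = -0.412

-0.412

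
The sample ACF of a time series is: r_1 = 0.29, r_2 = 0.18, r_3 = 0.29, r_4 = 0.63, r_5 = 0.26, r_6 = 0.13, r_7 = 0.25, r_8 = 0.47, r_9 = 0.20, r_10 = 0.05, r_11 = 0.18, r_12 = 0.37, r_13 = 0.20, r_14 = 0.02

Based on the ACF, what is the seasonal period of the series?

The largest autocorrelation is r_4 = 0.63, with weaker echoes at lags 8 (0.47) and 12 (0.37); the remaining lags stay at or below 0.29. The elevated value at lag 1 (0.29), dropping to 0.18 at lag 2, reflects decaying short-term dependence rather than seasonality.
The dominant spike at lag 4 indicates a seasonal period of 4.

4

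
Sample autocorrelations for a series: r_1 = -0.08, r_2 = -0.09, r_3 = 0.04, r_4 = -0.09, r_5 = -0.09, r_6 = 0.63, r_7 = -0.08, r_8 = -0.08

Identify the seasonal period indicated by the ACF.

6

The largest autocorrelation is r_6 = 0.63; the remaining lags stay at or below 0.04.
The dominant spike at lag 6 indicates a seasonal period of 6.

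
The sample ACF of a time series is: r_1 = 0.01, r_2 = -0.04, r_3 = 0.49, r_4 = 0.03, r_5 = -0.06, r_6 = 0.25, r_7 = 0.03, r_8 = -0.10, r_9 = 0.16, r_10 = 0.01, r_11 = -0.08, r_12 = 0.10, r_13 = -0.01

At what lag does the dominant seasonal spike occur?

The largest autocorrelation is r_3 = 0.49, with weaker echoes at lags 6 (0.25) and 9 (0.16); the remaining lags stay at or below 0.10.
The dominant spike at lag 3 indicates a seasonal period of 3.

3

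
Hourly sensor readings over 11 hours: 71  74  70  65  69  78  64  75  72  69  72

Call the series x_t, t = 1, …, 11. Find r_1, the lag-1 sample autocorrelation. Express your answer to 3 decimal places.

-0.451

Mean x̄ = (71 + 74 + 70 + 65 + 69 + 78 + 64 + 75 + 72 + 69 + 72)/11 = 70.8182
Numerator Σ_{t=1}^{10}(x_t−x̄)(x_{t+1}−x̄) = -76.5785
Denominator Σ(x_t−x̄)² = 169.6364
r_1 = -76.5785 / 169.6364 = -0.451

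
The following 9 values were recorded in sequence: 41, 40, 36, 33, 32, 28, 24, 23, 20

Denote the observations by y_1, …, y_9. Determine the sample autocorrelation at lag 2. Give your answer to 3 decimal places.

0.354

Mean ȳ = (41 + 40 + 36 + 33 + 32 + 28 + 24 + 23 + 20)/9 = 30.7778
Numerator Σ_{t=1}^{7}(y_t−ȳ)(y_{t+2}−ȳ) = 160.4568
Denominator Σ(y_t−ȳ)² = 453.5556
r_2 = 160.4568 / 453.5556 = 0.354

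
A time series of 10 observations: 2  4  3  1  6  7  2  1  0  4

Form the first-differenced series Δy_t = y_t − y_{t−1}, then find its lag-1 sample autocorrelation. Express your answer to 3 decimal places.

First differences Δy: 2, -1, -2, 5, 1, -5, -1, -1, 4
Mean of differences = 0.2222
Numerator Σ(Δy_t−Δȳ)(Δy_{t+1}−Δȳ) = -7.1605
Denominator Σ(Δy_t−Δȳ)² = 77.5556
r_1(Δy) = -7.1605 / 77.5556 = -0.092

-0.092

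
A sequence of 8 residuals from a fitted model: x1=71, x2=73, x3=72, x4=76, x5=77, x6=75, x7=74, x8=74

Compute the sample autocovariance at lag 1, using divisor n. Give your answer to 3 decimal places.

1.250

Mean x̄ = (71 + 73 + 72 + 76 + 77 + 75 + 74 + 74)/8 = 74.0000
Σ_{t=1}^{7}(x_t−x̄)(x_{t+1}−x̄) = 10.0000
γ_1 = 10.0000 / 8 = 1.250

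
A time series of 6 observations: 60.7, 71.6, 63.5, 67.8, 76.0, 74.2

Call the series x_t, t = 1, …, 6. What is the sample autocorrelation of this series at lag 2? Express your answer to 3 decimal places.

-0.013

Mean x̄ = (60.7 + 71.6 + 63.5 + 67.8 + 76.0 + 74.2)/6 = 68.9667
Deviations from mean: -8.2667, 2.6333, -5.4667, -1.1667, 7.0333, 5.2333
Numerator Σ_{t=1}^{4}(x_t−x̄)(x_{t+2}−x̄) = -2.4356
Denominator Σ(x_t−x̄)² = 183.3733
r_2 = -2.4356 / 183.3733 = -0.013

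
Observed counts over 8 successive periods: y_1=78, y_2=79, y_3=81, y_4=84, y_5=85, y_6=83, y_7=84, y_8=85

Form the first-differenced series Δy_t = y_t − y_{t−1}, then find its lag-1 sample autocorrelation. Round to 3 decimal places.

First differences Δy: 1, 2, 3, 1, -2, 1, 1
Mean of differences = 1.0000
Numerator Σ(Δy_t−Δȳ)(Δy_{t+1}−Δȳ) = 2.0000
Denominator Σ(Δy_t−Δȳ)² = 14.0000
r_1(Δy) = 2.0000 / 14.0000 = 0.143

0.143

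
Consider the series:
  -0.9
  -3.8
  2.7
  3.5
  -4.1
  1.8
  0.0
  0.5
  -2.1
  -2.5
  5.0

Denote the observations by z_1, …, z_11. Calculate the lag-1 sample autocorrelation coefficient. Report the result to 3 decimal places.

Mean z̄ = (-0.9 − 3.8 + 2.7 + 3.5 − 4.1 + 1.8 + 0.0 + 0.5 − 2.1 − 2.5 + 5.0)/11 = 0.0091
Numerator Σ_{t=1}^{10}(z_t−z̄)(z_{t+1}−z̄) = -27.3837
Denominator Σ(z_t−z̄)² = 90.7491
r_1 = -27.3837 / 90.7491 = -0.302

-0.302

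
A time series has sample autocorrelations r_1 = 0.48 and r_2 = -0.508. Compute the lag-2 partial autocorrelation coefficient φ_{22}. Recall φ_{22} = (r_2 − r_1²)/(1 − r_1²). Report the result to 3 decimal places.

-0.959

φ_{22} = (r_2 − r_1²) / (1 − r_1²)
r_1² = (0.48)² = 0.2304
Numerator = -0.508 − 0.2304 = -0.7384; denominator = 1 − 0.2304 = 0.7696
φ_{22} = -0.7384 / 0.7696 = -0.959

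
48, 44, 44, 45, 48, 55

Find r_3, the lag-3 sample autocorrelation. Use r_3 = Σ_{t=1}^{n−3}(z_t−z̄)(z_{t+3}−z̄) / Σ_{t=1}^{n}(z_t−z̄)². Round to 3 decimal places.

Mean z̄ = (48 + 44 + 44 + 45 + 48 + 55)/6 = 47.3333
Deviations from mean: 0.6667, -3.3333, -3.3333, -2.3333, 0.6667, 7.6667
Numerator Σ_{t=1}^{3}(z_t−z̄)(z_{t+3}−z̄) = -29.3333
Denominator Σ(z_t−z̄)² = 87.3333
r_3 = -29.3333 / 87.3333 = -0.336

-0.336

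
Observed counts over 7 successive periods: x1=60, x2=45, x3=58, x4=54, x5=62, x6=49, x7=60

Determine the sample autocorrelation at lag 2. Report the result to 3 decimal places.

Mean x̄ = (60 + 45 + 58 + 54 + 62 + 49 + 60)/7 = 55.4286
Deviations from mean: 4.5714, -10.4286, 2.5714, -1.4286, 6.5714, -6.4286, 4.5714
Σ(x_t−x̄)(x_{t+2}−x̄) = (11.7551) + (14.8980) + (16.8980) + (9.1837) + (30.0408) = 82.7755
Denominator Σ(x_t−x̄)² = 243.7143
r_2 = 82.7755 / 243.7143 = 0.340

0.340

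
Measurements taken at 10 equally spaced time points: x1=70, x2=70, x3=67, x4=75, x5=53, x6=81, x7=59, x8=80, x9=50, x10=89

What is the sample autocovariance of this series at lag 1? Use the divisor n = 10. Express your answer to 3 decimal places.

-111.336

Mean x̄ = (70 + 70 + 67 + 75 + 53 + 81 + 59 + 80 + 50 + 89)/10 = 69.4000
Σ_{t=1}^{9}(x_t−x̄)(x_{t+1}−x̄) = -1113.3600
γ_1 = -1113.3600 / 10 = -111.336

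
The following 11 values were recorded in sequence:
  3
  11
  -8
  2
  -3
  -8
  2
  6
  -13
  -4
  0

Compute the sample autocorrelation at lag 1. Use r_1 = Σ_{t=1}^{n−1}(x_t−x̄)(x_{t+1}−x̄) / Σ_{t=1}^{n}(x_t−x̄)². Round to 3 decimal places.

Mean x̄ = (3 + 11 − 8 + 2 − 3 − 8 + 2 + 6 − 13 − 4 + 0)/11 = -1.0909
Numerator Σ_{t=1}^{10}(x_t−x̄)(x_{t+1}−x̄) = -100.5537
Denominator Σ(x_t−x̄)² = 482.9091
r_1 = -100.5537 / 482.9091 = -0.208

-0.208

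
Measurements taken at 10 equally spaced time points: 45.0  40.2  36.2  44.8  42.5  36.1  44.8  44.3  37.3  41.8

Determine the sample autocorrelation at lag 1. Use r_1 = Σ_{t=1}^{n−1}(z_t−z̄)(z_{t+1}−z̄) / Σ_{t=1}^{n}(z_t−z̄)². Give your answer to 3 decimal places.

-0.336

Mean z̄ = (45.0 + 40.2 + 36.2 + 44.8 + 42.5 + 36.1 + 44.8 + 44.3 + 37.3 + 41.8)/10 = 41.3000
Numerator Σ_{t=1}^{9}(z_t−z̄)(z_{t+1}−z̄) = -40.0500
Denominator Σ(z_t−z̄)² = 119.1400
r_1 = -40.0500 / 119.1400 = -0.336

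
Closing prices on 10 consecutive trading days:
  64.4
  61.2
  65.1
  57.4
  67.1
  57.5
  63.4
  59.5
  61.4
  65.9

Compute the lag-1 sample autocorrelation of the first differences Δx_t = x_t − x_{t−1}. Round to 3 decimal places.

First differences Δx: -3.2, 3.9, -7.7, 9.7, -9.6, 5.9, -3.9, 1.9, 4.5
Mean of differences = 0.1667
Numerator Σ(Δx_t−Δx̄)(Δx_{t+1}−Δx̄) = -288.8911
Denominator Σ(Δx_t−Δx̄)² = 344.6200
r_1(Δx) = -288.8911 / 344.6200 = -0.838

-0.838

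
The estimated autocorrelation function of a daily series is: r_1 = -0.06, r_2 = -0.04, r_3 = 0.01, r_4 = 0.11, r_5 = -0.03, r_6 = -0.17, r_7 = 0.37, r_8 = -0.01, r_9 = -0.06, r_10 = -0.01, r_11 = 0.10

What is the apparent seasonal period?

The largest autocorrelation is r_7 = 0.37; the remaining lags stay at or below 0.11.
The dominant spike at lag 7 indicates a seasonal period of 7.

7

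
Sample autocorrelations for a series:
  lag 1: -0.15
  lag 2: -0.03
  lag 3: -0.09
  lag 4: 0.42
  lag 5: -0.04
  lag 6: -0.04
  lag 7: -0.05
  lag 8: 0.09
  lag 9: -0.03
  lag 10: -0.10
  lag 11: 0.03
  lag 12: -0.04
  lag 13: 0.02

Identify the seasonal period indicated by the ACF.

The largest autocorrelation is r_4 = 0.42; the remaining lags stay at or below 0.09.
The dominant spike at lag 4 indicates a seasonal period of 4.

4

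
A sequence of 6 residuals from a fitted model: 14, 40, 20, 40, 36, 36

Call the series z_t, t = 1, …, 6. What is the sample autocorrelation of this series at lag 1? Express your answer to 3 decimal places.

-0.452

Mean z̄ = (14 + 40 + 20 + 40 + 36 + 36)/6 = 31.0000
Σ(z_t−z̄)(z_{t+1}−z̄) = (-153.0000) + (-99.0000) + (-99.0000) + (45.0000) + (25.0000) = -281.0000
Denominator Σ(z_t−z̄)² = 622.0000
r_1 = -281.0000 / 622.0000 = -0.452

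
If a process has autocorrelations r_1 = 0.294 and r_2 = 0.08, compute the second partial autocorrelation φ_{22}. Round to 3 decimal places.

φ_{22} = (r_2 − r_1²) / (1 − r_1²)
r_1² = (0.294)² = 0.086436
Numerator = 0.08 − 0.0864 = -0.0064; denominator = 1 − 0.0864 = 0.9136
φ_{22} = -0.0064 / 0.9136 = -0.007

-0.007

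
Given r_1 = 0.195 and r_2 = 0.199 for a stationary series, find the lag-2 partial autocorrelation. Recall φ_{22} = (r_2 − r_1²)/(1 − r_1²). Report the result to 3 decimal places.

φ_{22} = (r_2 − r_1²) / (1 − r_1²)
r_1² = (0.195)² = 0.038025
Numerator = 0.199 − 0.0380 = 0.1610; denominator = 1 − 0.0380 = 0.9620
φ_{22} = 0.1610 / 0.9620 = 0.167

0.167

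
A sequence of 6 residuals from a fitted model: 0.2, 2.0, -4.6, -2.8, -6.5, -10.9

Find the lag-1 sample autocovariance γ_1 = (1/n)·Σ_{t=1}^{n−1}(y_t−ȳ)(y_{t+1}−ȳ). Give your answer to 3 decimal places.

5.686

Mean ȳ = (0.2 + 2.0 − 4.6 − 2.8 − 6.5 − 10.9)/6 = -3.7667
Σ_{t=1}^{5}(y_t−ȳ)(y_{t+1}−ȳ) = 34.1189
γ_1 = 34.1189 / 6 = 5.686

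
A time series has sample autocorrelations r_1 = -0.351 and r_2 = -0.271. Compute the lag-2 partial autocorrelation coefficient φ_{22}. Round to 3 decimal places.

-0.450

φ_{22} = (r_2 − r_1²) / (1 − r_1²)
r_1² = (-0.351)² = 0.123201
Numerator = -0.271 − 0.1232 = -0.3942; denominator = 1 − 0.1232 = 0.8768
φ_{22} = -0.3942 / 0.8768 = -0.450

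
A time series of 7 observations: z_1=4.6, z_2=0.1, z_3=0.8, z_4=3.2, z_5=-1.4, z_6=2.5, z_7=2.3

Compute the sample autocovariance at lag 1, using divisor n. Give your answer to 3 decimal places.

-1.587

Mean z̄ = (4.6 + 0.1 + 0.8 + 3.2 − 1.4 + 2.5 + 2.3)/7 = 1.7286
Σ_{t=1}^{6}(z_t−z̄)(z_{t+1}−z̄) = -11.1065
γ_1 = -11.1065 / 7 = -1.587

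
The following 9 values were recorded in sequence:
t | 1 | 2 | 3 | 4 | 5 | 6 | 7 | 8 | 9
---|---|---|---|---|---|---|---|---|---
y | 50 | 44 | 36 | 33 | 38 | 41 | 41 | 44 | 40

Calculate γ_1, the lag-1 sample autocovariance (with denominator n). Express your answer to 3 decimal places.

Mean ȳ = (50 + 44 + 36 + 33 + 38 + 41 + 41 + 44 + 40)/9 = 40.7778
Σ_{t=1}^{8}(y_t−ȳ)(y_{t+1}−ȳ) = 70.7284
γ_1 = 70.7284 / 9 = 7.859

7.859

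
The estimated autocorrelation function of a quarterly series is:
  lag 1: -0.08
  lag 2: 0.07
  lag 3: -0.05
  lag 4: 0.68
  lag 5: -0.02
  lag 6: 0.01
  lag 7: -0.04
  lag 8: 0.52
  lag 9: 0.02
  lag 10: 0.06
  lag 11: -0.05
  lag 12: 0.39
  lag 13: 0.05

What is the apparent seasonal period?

4

The largest autocorrelation is r_4 = 0.68, with weaker echoes at lags 8 (0.52) and 12 (0.39); the remaining lags stay at or below 0.07.
The dominant spike at lag 4 indicates a seasonal period of 4.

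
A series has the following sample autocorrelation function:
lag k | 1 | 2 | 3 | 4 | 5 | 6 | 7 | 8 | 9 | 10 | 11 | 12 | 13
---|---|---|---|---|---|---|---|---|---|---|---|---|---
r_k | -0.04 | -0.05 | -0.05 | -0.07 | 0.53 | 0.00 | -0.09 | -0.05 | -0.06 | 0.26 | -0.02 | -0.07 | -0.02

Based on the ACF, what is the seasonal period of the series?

The largest autocorrelation is r_5 = 0.53, with a weaker echo at lag 10 (0.26); the remaining lags stay at or below 0.00.
The dominant spike at lag 5 indicates a seasonal period of 5.

5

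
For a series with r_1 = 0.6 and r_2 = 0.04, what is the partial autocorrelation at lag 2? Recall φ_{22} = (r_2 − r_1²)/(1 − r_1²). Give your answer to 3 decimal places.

φ_{22} = (r_2 − r_1²) / (1 − r_1²)
r_1² = (0.6)² = 0.36
Numerator = 0.04 − 0.3600 = -0.3200; denominator = 1 − 0.3600 = 0.6400
φ_{22} = -0.3200 / 0.6400 = -0.500

-0.500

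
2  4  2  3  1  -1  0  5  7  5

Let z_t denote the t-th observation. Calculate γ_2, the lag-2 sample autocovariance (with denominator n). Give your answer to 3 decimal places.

Mean z̄ = (2 + 4 + 2 + 3 + 1 − 1 + 0 + 5 + 7 + 5)/10 = 2.8000
Σ_{t=1}^{8}(z_t−z̄)(z_{t+2}−z̄) = -8.6800
γ_2 = -8.6800 / 10 = -0.868

-0.868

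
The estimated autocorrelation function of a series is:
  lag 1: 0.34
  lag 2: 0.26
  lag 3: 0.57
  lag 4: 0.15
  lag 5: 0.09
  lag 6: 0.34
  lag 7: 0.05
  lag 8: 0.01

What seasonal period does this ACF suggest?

3

The largest autocorrelation is r_3 = 0.57; the remaining lags stay at or below 0.34. The elevated value at lag 1 (0.34), dropping to 0.26 at lag 2, reflects decaying short-term dependence rather than seasonality.
The dominant spike at lag 3 indicates a seasonal period of 3.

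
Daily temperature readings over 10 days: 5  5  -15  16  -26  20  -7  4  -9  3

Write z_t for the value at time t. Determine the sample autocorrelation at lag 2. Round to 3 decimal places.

0.596

Mean z̄ = (5 + 5 − 15 + 16 − 26 + 20 − 7 + 4 − 9 + 3)/10 = -0.4000
Numerator Σ_{t=1}^{8}(z_t−z̄)(z_{t+2}−z̄) = 1048.4800
Denominator Σ(z_t−z̄)² = 1760.4000
r_2 = 1048.4800 / 1760.4000 = 0.596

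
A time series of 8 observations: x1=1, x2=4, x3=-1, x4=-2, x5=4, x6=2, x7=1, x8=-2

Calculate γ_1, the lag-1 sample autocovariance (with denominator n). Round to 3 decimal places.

-0.721

Mean x̄ = (1 + 4 − 1 − 2 + 4 + 2 + 1 − 2)/8 = 0.8750
Deviations: 0.1250, 3.1250, -1.8750, -2.8750, 3.1250, 1.1250, 0.1250, -2.8750
Σ_{t=1}^{7}(x_t−x̄)(x_{t+1}−x̄) = -5.7656
γ_1 = -5.7656 / 8 = -0.721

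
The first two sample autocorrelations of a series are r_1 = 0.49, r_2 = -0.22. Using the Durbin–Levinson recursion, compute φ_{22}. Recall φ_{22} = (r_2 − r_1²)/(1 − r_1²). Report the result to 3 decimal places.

-0.605

φ_{22} = (r_2 − r_1²) / (1 − r_1²)
r_1² = (0.49)² = 0.2401
Numerator = -0.22 − 0.2401 = -0.4601; denominator = 1 − 0.2401 = 0.7599
φ_{22} = -0.4601 / 0.7599 = -0.605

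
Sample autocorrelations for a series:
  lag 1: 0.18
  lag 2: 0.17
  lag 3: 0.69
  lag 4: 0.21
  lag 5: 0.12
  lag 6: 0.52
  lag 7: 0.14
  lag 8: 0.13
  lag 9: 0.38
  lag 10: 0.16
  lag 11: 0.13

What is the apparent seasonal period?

3

The largest autocorrelation is r_3 = 0.69, with weaker echoes at lags 6 (0.52) and 9 (0.38); the remaining lags stay at or below 0.21.
The dominant spike at lag 3 indicates a seasonal period of 3.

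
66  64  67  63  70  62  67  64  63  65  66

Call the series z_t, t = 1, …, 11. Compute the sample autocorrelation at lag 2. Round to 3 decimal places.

Mean z̄ = (66 + 64 + 67 + 63 + 70 + 62 + 67 + 64 + 63 + 65 + 66)/11 = 65.1818
Numerator Σ_{t=1}^{9}(z_t−z̄)(z_{t+2}−z̄) = 26.7521
Denominator Σ(z_t−z̄)² = 53.6364
r_2 = 26.7521 / 53.6364 = 0.499

0.499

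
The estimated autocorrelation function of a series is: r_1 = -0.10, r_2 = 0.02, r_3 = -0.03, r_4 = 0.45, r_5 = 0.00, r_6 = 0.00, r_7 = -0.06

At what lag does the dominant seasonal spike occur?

4

The largest autocorrelation is r_4 = 0.45; the remaining lags stay at or below 0.02.
The dominant spike at lag 4 indicates a seasonal period of 4.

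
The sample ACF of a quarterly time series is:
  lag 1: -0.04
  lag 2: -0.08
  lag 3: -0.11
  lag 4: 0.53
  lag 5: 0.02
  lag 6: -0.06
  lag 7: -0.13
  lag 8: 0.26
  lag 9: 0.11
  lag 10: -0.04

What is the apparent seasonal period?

The largest autocorrelation is r_4 = 0.53, with a weaker echo at lag 8 (0.26); the remaining lags stay at or below 0.11.
The dominant spike at lag 4 indicates a seasonal period of 4.

4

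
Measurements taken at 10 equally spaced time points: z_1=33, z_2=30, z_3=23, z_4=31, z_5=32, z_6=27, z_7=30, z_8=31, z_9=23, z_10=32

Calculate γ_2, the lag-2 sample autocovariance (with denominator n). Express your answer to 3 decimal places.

-4.508

Mean z̄ = (33 + 30 + 23 + 31 + 32 + 27 + 30 + 31 + 23 + 32)/10 = 29.2000
Σ_{t=1}^{8}(z_t−z̄)(z_{t+2}−z̄) = -45.0800
γ_2 = -45.0800 / 10 = -4.508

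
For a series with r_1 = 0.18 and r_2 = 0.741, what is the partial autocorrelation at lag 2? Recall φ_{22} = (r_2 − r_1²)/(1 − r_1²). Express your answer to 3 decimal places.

φ_{22} = (r_2 − r_1²) / (1 − r_1²)
r_1² = (0.18)² = 0.0324
Numerator = 0.741 − 0.0324 = 0.7086; denominator = 1 − 0.0324 = 0.9676
φ_{22} = 0.7086 / 0.9676 = 0.732

0.732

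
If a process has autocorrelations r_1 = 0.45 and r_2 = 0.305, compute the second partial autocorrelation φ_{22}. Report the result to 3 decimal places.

0.129

φ_{22} = (r_2 − r_1²) / (1 − r_1²)
r_1² = (0.45)² = 0.2025
Numerator = 0.305 − 0.2025 = 0.1025; denominator = 1 − 0.2025 = 0.7975
φ_{22} = 0.1025 / 0.7975 = 0.129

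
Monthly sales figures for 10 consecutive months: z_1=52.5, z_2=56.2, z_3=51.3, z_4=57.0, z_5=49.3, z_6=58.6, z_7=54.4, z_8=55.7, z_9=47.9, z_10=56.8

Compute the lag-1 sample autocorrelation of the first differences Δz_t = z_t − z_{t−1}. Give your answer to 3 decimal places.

-0.755

First differences Δz: 3.7, -4.9, 5.7, -7.7, 9.3, -4.2, 1.3, -7.8, 8.9
Mean of differences = 0.4778
Numerator Σ(Δz_t−Δz̄)(Δz_{t+1}−Δz̄) = -281.9027
Denominator Σ(Δz_t−Δz̄)² = 373.2956
r_1(Δz) = -281.9027 / 373.2956 = -0.755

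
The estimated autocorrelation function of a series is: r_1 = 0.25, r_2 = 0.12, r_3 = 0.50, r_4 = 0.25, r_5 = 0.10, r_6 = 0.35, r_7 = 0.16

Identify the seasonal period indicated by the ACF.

3

The largest autocorrelation is r_3 = 0.50, with a weaker echo at lag 6 (0.35); the remaining lags stay at or below 0.25. The elevated value at lag 1 (0.25), dropping to 0.12 at lag 2, reflects decaying short-term dependence rather than seasonality.
The dominant spike at lag 3 indicates a seasonal period of 3.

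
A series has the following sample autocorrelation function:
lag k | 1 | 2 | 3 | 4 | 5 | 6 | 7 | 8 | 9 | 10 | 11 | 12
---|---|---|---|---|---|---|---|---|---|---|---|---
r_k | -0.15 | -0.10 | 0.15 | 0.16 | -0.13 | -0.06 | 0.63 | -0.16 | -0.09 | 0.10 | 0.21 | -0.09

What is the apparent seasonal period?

7

The largest autocorrelation is r_7 = 0.63; the remaining lags stay at or below 0.21.
The dominant spike at lag 7 indicates a seasonal period of 7.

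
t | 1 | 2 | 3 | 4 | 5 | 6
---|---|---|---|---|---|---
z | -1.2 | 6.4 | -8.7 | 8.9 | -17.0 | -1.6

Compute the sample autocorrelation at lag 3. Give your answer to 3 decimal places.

-0.261

Mean z̄ = (-1.2 + 6.4 − 8.7 + 8.9 − 17.0 − 1.6)/6 = -2.2000
Numerator Σ_{t=1}^{3}(z_t−z̄)(z_{t+3}−z̄) = -120.0800
Denominator Σ(z_t−z̄)² = 459.8200
r_3 = -120.0800 / 459.8200 = -0.261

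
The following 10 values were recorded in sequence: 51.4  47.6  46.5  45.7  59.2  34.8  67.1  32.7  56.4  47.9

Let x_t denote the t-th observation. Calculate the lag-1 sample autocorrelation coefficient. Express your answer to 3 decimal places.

Mean x̄ = (51.4 + 47.6 + 46.5 + 45.7 + 59.2 + 34.8 + 67.1 + 32.7 + 56.4 + 47.9)/10 = 48.9300
Numerator Σ_{t=1}^{9}(x_t−x̄)(x_{t+1}−x̄) = -851.0649
Denominator Σ(x_t−x̄)² = 979.7610
r_1 = -851.0649 / 979.7610 = -0.869

-0.869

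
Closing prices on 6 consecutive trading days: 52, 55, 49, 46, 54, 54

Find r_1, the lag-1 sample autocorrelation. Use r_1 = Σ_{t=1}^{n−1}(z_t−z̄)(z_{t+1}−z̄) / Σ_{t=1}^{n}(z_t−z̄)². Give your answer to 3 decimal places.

Mean z̄ = (52 + 55 + 49 + 46 + 54 + 54)/6 = 51.6667
Deviations from mean: 0.3333, 3.3333, -2.6667, -5.6667, 2.3333, 2.3333
Numerator Σ_{t=1}^{5}(z_t−z̄)(z_{t+1}−z̄) = -0.4444
Denominator Σ(z_t−z̄)² = 61.3333
r_1 = -0.4444 / 61.3333 = -0.007

-0.007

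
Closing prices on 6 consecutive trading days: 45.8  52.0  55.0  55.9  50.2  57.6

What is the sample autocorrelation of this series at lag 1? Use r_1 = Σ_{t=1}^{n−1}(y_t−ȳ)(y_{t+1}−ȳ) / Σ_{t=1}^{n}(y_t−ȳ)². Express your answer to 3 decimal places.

-0.104

Mean ȳ = (45.8 + 52.0 + 55.0 + 55.9 + 50.2 + 57.6)/6 = 52.7500
Σ(y_t−ȳ)(y_{t+1}−ȳ) = (5.2125) + (-1.6875) + (7.0875) + (-8.0325) + (-12.3675) = -9.7875
Denominator Σ(y_t−ȳ)² = 93.8750
r_1 = -9.7875 / 93.8750 = -0.104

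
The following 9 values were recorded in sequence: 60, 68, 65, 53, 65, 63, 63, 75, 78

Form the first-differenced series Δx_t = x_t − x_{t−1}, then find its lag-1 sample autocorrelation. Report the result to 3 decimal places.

First differences Δx: 8, -3, -12, 12, -2, 0, 12, 3
Mean of differences = 2.2500
Numerator Σ(Δx_t−Δx̄)(Δx_{t+1}−Δx̄) = -140.8125
Denominator Σ(Δx_t−Δx̄)² = 477.5000
r_1(Δx) = -140.8125 / 477.5000 = -0.295

-0.295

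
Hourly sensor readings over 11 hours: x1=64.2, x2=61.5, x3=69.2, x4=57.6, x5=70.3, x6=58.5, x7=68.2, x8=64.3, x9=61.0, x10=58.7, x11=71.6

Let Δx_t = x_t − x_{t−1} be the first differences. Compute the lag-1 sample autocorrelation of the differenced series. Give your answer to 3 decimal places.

First differences Δx: -2.7, 7.7, -11.6, 12.7, -11.8, 9.7, -3.9, -3.3, -2.3, 12.9
Mean of differences = 0.7400
Numerator Σ(Δx_t−Δx̄)(Δx_{t+1}−Δx̄) = -567.2656
Denominator Σ(Δx_t−Δx̄)² = 788.0840
r_1(Δx) = -567.2656 / 788.0840 = -0.720

-0.720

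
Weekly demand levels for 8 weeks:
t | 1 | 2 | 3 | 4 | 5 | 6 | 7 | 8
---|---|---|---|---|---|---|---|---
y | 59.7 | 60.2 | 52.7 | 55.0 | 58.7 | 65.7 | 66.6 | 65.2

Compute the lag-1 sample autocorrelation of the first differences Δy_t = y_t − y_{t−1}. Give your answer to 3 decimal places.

First differences Δy: 0.5, -7.5, 2.3, 3.7, 7.0, 0.9, -1.4
Mean of differences = 0.7857
Numerator Σ(Δy_t−Δȳ)(Δy_{t+1}−Δȳ) = 12.8041
Denominator Σ(Δy_t−Δȳ)² = 122.9286
r_1(Δy) = 12.8041 / 122.9286 = 0.104

0.104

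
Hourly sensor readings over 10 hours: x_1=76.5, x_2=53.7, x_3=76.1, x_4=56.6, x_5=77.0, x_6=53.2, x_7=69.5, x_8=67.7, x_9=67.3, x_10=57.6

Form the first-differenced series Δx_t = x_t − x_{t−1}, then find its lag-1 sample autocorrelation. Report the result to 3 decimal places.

First differences Δx: -22.8, 22.4, -19.5, 20.4, -23.8, 16.3, -1.8, -0.4, -9.7
Mean of differences = -2.1000
Numerator Σ(Δx_t−Δx̄)(Δx_{t+1}−Δx̄) = -2219.3700
Denominator Σ(Δx_t−Δx̄)² = 2707.9400
r_1(Δx) = -2219.3700 / 2707.9400 = -0.820

-0.820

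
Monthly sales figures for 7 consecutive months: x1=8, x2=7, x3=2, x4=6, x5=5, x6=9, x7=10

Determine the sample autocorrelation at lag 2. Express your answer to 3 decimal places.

Mean x̄ = (8 + 7 + 2 + 6 + 5 + 9 + 10)/7 = 6.7143
Σ(x_t−x̄)(x_{t+2}−x̄) = (-6.0612) + (-0.2041) + (8.0816) + (-1.6327) + (-5.6327) = -5.4490
Denominator Σ(x_t−x̄)² = 43.4286
r_2 = -5.4490 / 43.4286 = -0.125

-0.125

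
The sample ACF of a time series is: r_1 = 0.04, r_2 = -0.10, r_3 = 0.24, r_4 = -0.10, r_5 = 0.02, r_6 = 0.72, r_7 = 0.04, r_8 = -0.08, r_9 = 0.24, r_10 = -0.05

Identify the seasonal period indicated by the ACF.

6

The largest autocorrelation is r_6 = 0.72; the remaining lags stay at or below 0.24.
The dominant spike at lag 6 indicates a seasonal period of 6.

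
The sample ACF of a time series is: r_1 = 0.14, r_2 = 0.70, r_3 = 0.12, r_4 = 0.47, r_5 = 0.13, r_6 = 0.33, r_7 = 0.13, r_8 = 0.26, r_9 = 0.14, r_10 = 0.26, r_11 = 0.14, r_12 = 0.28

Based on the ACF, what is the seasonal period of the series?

The largest autocorrelation is r_2 = 0.70, with weaker echoes at lags 4 (0.47), 6 (0.33), 8 (0.26), 10 (0.26) and 12 (0.28); the remaining lags stay at or below 0.14.
The dominant spike at lag 2 indicates a seasonal period of 2.

2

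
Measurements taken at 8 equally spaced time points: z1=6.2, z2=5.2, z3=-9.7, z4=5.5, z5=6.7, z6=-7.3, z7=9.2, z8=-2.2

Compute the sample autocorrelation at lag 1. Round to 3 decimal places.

-0.537

Mean z̄ = (6.2 + 5.2 − 9.7 + 5.5 + 6.7 − 7.3 + 9.2 − 2.2)/8 = 1.7000
Σ(z_t−z̄)(z_{t+1}−z̄) = (15.7500) + (-39.9000) + (-43.3200) + (19.0000) + (-45.0000) + (-67.5000) + (-29.2500) = -190.2200
Denominator Σ(z_t−z̄)² = 354.3600
r_1 = -190.2200 / 354.3600 = -0.537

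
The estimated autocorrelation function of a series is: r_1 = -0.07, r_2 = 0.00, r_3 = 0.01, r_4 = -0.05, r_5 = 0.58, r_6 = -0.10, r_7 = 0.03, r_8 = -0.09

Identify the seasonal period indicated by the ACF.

5

The largest autocorrelation is r_5 = 0.58; the remaining lags stay at or below 0.03.
The dominant spike at lag 5 indicates a seasonal period of 5.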